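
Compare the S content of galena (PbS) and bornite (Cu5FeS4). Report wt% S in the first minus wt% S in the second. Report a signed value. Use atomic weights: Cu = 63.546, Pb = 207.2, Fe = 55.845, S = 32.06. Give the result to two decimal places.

-12.16 percentage points

First mineral: 32.060 g S in 239.260 g formula = 13.40 wt% S.
Second mineral: 128.240 g S in 501.815 g formula = 25.56 wt% S.
13.40% − 25.56% gives a difference of -12.16 percentage points.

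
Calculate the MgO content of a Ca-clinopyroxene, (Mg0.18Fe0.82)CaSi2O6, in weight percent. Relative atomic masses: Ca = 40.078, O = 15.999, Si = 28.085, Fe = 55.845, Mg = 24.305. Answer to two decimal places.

M((Mg0.18Fe0.82)CaSi2O6) = 242.410 g/mol; M(MgO) = 40.304 g/mol.
Moles MgO per formula unit = 0.18 Mg ÷ 1 = 0.1800.
MgO fraction = (0.1800 × 40.304) / 242.410 = 7.255/242.410 = 0.0299.

2.99 wt%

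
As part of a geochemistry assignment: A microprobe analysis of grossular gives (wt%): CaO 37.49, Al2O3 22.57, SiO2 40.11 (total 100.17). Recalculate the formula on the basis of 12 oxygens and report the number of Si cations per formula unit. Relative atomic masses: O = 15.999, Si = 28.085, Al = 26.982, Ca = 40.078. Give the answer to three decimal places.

3.003 Si apfu

CaO: 37.49/56.077 = 0.66855 mol → 0.66855 mol Ca, 0.66855 mol O.
Al2O3: 22.57/101.961 = 0.22136 mol → 0.44272 mol Al, 0.66408 mol O.
SiO2: 40.11/60.083 = 0.66758 mol → 0.66758 mol Si, 1.33516 mol O.
Total oxygen = 2.66779 mol. Normalization factor = 12/2.66779 = 4.49811.
Si per 12 O = 0.66758 × 4.49811 = 3.003.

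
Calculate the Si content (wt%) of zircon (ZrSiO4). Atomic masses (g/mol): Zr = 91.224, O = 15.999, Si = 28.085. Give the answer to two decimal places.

15.32 wt%

Formula mass = 1×91.224 + 1×28.085 + 4×15.999 = 183.305 g/mol, of which 28.085 g is Si.
So Si makes up 28.085/183.305 = 0.1532 of the mass, i.e. 15.32%.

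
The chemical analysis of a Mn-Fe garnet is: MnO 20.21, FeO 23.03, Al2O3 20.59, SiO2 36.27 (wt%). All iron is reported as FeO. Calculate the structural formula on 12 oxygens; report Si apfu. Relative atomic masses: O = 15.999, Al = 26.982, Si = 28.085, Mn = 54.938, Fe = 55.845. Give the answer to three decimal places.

2.995 Si apfu

MnO: 20.21/70.937 = 0.28490 mol → 0.28490 mol Mn, 0.28490 mol O.
FeO: 23.03/71.844 = 0.32056 mol → 0.32056 mol Fe, 0.32056 mol O.
Al2O3: 20.59/101.961 = 0.20194 mol → 0.40388 mol Al, 0.60582 mol O.
SiO2: 36.27/60.083 = 0.60366 mol → 0.60366 mol Si, 1.20732 mol O.
Total oxygen = 2.41860 mol. Normalization factor = 12/2.41860 = 4.96155.
Si per 12 O = 0.60366 × 4.96155 = 2.995.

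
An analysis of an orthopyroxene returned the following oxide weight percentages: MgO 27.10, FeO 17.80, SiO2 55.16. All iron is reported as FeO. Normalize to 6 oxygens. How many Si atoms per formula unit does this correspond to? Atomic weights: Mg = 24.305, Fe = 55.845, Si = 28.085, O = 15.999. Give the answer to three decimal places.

27.10 wt% MgO ÷ 40.304 g/mol = 0.67239 mol, giving 0.67239 Mg and 0.67239 O.
17.80 wt% FeO ÷ 71.844 g/mol = 0.24776 mol, giving 0.24776 Fe and 0.24776 O.
55.16 wt% SiO2 ÷ 60.083 g/mol = 0.91806 mol, giving 0.91806 Si and 1.83612 O.
Oxygen sums to 2.75627; scaling by 6/2.75627 = 2.17685 puts the formula on 6 O.
Si: 0.91806 × 2.17685 = 1.998 atoms per formula unit.

1.998 Si apfu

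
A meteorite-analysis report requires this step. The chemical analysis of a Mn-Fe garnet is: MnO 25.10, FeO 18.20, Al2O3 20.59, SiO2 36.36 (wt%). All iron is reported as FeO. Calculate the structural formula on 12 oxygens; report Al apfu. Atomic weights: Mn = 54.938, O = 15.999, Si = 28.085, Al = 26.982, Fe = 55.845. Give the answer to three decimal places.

MnO (M=70.937): mol = 0.35384; Mn = 0.35384, O = 0.35384.
FeO (M=71.844): mol = 0.25333; Fe = 0.25333, O = 0.25333.
Al2O3 (M=101.961): mol = 0.20194; Al = 0.40388, O = 0.60582.
SiO2 (M=60.083): mol = 0.60516; Si = 0.60516, O = 1.21032.
ΣO = 2.42331; factor = 12/ΣO = 4.95190.
Al apfu = 0.40388 × 4.95190 = 2.000.

2.000 Al apfu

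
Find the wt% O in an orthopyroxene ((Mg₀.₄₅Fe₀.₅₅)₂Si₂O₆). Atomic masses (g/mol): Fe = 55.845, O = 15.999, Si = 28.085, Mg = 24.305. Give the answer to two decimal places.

Molar mass of (Mg₀.₄₅Fe₀.₅₅)₂Si₂O₆: 0.90·24.305 + 1.10·55.845 + 2·28.085 + 6·15.999 = 235.468 g/mol.
Mass of O per formula unit: 6 × 15.999 = 95.994 g.
Weight fraction O = 95.994 / 235.468 = 0.4077.

40.77 weight percent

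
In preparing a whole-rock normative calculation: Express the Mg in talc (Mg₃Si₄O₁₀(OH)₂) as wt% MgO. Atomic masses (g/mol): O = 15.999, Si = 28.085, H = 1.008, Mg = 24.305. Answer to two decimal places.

Formula mass = 379.259 g/mol.
3 Mg → 3.0000 mol MgO per formula unit; M(MgO) = 40.304, so MgO mass = 120.912 g.
120.912/379.259 × 100 = 31.88 wt%.

31.88 wt%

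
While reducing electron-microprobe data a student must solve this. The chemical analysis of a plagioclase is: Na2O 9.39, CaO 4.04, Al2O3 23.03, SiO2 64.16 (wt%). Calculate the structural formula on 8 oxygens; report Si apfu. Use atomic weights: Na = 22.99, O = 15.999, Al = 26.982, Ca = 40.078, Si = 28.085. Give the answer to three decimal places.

Na2O: 9.39/61.979 = 0.15150 mol → 0.30300 mol Na, 0.15150 mol O.
CaO: 4.04/56.077 = 0.07204 mol → 0.07204 mol Ca, 0.07204 mol O.
Al2O3: 23.03/101.961 = 0.22587 mol → 0.45174 mol Al, 0.67761 mol O.
SiO2: 64.16/60.083 = 1.06786 mol → 1.06786 mol Si, 2.13572 mol O.
Total oxygen = 3.03687 mol. Normalization factor = 8/3.03687 = 2.63429.
Si per 8 O = 1.06786 × 2.63429 = 2.813.

2.813 Si apfu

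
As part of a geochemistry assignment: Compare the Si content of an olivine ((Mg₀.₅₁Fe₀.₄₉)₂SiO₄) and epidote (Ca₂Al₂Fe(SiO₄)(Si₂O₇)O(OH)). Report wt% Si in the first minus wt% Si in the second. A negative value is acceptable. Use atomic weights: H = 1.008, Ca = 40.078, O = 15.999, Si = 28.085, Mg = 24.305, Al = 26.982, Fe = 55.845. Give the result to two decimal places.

First mineral: 28.085 g Si in 171.600 g formula = 16.37 wt% Si.
Second mineral: 84.255 g Si in 483.215 g formula = 17.44 wt% Si.
16.37% − 17.44% gives a difference of -1.07 percentage points.

-1.07 percentage points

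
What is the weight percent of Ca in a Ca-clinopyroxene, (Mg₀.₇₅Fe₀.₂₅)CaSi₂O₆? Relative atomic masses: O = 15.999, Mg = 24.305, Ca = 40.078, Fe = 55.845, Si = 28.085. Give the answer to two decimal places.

17.86 wt%

Molar mass of (Mg₀.₇₅Fe₀.₂₅)CaSi₂O₆: 0.75×24.305 + 0.25×55.845 + 1×40.078 + 2×28.085 + 6×15.999 = 224.432 g/mol.
Mass of Ca per formula unit: 1 × 40.078 = 40.078 g.
Weight fraction Ca = 40.078 / 224.432 = 0.1786.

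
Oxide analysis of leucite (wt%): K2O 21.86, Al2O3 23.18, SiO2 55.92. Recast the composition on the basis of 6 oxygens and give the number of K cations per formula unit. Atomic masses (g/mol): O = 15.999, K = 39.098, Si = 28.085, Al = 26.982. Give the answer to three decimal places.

1.003 K apfu

21.86 wt% K2O ÷ 94.195 g/mol = 0.23207 mol, giving 0.46414 K and 0.23207 O.
23.18 wt% Al2O3 ÷ 101.961 g/mol = 0.22734 mol, giving 0.45468 Al and 0.68202 O.
55.92 wt% SiO2 ÷ 60.083 g/mol = 0.93071 mol, giving 0.93071 Si and 1.86142 O.
Oxygen sums to 2.77551; scaling by 6/2.77551 = 2.16176 puts the formula on 6 O.
K: 0.46414 × 2.16176 = 1.003 atoms per formula unit.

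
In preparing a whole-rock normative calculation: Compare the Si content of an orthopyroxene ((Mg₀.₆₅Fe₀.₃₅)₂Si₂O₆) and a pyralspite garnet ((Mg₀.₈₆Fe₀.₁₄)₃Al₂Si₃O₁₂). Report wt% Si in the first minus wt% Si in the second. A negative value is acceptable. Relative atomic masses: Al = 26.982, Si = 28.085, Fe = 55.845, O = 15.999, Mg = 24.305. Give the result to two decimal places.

4.97 percentage points

First mineral: 56.170 g Si in 222.852 g formula = 25.21 wt% Si.
Second mineral: 84.255 g Si in 416.369 g formula = 20.24 wt% Si.
25.21% − 20.24% gives a difference of 4.97 percentage points.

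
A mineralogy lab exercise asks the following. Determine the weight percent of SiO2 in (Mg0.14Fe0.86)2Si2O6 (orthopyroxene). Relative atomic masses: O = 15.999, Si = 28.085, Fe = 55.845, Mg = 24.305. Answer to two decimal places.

Formula mass = 255.023 g/mol.
2 Si → 2.0000 mol SiO2 per formula unit; M(SiO2) = 60.083, so SiO2 mass = 120.166 g.
120.166/255.023 × 100 = 47.12 wt%.

47.12 wt%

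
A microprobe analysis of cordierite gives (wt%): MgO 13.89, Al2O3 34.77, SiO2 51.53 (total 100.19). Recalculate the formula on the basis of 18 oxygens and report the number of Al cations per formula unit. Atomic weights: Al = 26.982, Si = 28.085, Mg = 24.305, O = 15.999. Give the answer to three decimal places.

MgO (M=40.304): mol = 0.34463; Mg = 0.34463, O = 0.34463.
Al2O3 (M=101.961): mol = 0.34101; Al = 0.68202, O = 1.02303.
SiO2 (M=60.083): mol = 0.85765; Si = 0.85765, O = 1.71530.
ΣO = 3.08296; factor = 18/ΣO = 5.83854.
Al apfu = 0.68202 × 5.83854 = 3.982.

3.982 Al apfu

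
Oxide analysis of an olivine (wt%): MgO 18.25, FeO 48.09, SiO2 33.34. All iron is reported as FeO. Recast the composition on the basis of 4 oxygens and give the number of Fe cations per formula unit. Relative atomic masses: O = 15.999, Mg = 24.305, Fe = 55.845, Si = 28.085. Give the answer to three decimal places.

1.200 Fe apfu

MgO (M=40.304): mol = 0.45281; Mg = 0.45281, O = 0.45281.
FeO (M=71.844): mol = 0.66937; Fe = 0.66937, O = 0.66937.
SiO2 (M=60.083): mol = 0.55490; Si = 0.55490, O = 1.10980.
ΣO = 2.23198; factor = 4/ΣO = 1.79213.
Fe apfu = 0.66937 × 1.79213 = 1.200.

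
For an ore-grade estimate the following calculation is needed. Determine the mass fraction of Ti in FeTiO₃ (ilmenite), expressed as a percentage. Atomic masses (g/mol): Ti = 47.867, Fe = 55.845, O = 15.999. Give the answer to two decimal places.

31.55 mass %

M(FeTiO₃) = 151.709 g/mol.
Ti contributes 1 × 47.867 = 47.867 g per mole.
47.867/151.709 = 0.3155 → 31.55%.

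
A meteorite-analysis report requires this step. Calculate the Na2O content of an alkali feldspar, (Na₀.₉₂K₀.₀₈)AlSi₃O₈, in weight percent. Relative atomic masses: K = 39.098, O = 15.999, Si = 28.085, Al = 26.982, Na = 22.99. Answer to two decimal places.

10.82 wt%

Molar mass of (Na₀.₉₂K₀.₀₈)AlSi₃O₈ = 0.92·22.99 + 0.08·39.098 + 1·26.982 + 3·28.085 + 8·15.999 = 263.508 g/mol.
Each formula unit contains 0.92 Na, equivalent to 0.92/2 = 0.4600 mol Na2O.
M(Na2O) = 2×22.99 + 1×15.999 = 61.979 g/mol.
Mass of Na2O per formula unit = 0.4600 × 61.979 = 28.510 g.
Na2O wt% = 28.510 / 263.508 × 100 = 10.82%.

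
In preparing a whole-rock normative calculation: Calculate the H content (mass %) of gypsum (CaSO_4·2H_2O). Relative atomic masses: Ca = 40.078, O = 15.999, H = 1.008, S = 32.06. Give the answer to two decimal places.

2.34 mass %

Molar mass of CaSO_4·2H_2O: 1×40.078 + 1×32.06 + 6×15.999 + 4×1.008 = 172.164 g/mol.
Mass of H per formula unit: 4 × 1.008 = 4.032 g.
Weight fraction H = 4.032 / 172.164 = 0.0234.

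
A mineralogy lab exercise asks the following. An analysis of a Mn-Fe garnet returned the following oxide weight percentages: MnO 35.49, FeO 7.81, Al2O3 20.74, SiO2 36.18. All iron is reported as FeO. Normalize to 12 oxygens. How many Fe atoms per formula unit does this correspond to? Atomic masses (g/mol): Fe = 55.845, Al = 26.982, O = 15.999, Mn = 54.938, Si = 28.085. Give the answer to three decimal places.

MnO (M=70.937): mol = 0.50030; Mn = 0.50030, O = 0.50030.
FeO (M=71.844): mol = 0.10871; Fe = 0.10871, O = 0.10871.
Al2O3 (M=101.961): mol = 0.20341; Al = 0.40682, O = 0.61023.
SiO2 (M=60.083): mol = 0.60217; Si = 0.60217, O = 1.20434.
ΣO = 2.42358; factor = 12/ΣO = 4.95135.
Fe apfu = 0.10871 × 4.95135 = 0.538.

0.538 Fe apfu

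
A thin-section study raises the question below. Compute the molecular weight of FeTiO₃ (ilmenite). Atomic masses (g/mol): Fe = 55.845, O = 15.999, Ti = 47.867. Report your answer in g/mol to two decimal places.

The formula mass is the sum 1(55.845) + 1(47.867) + 3(15.999).

151.71 g/mol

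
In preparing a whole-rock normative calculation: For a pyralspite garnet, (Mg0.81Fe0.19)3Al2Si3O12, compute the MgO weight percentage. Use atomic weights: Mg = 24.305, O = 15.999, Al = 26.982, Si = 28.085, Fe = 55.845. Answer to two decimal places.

M((Mg0.81Fe0.19)3Al2Si3O12) = 421.100 g/mol; M(MgO) = 40.304 g/mol.
Moles MgO per formula unit = 2.43 Mg ÷ 1 = 2.4300.
MgO fraction = (2.4300 × 40.304) / 421.100 = 97.939/421.100 = 0.2326.

23.26 wt%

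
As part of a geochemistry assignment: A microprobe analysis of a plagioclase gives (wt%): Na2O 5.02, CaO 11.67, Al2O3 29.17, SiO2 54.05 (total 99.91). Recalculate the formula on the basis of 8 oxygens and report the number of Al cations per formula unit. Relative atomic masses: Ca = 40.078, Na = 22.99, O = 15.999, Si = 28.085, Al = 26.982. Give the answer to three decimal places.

Na2O (M=61.979): mol = 0.08100; Na = 0.16200, O = 0.08100.
CaO (M=56.077): mol = 0.20811; Ca = 0.20811, O = 0.20811.
Al2O3 (M=101.961): mol = 0.28609; Al = 0.57218, O = 0.85827.
SiO2 (M=60.083): mol = 0.89959; Si = 0.89959, O = 1.79918.
ΣO = 2.94656; factor = 8/ΣO = 2.71503.
Al apfu = 0.57218 × 2.71503 = 1.553.

1.553 Al apfu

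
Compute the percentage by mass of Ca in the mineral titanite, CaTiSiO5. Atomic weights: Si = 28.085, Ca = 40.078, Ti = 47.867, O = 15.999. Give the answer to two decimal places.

20.45 mass %

M(CaTiSiO5) = 196.025 g/mol.
Ca contributes 1 × 40.078 = 40.078 g per mole.
40.078/196.025 = 0.2045 → 20.45%.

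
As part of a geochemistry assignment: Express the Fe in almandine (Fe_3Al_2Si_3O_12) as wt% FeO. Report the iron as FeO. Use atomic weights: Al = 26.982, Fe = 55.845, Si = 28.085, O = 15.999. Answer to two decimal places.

M(Fe_3Al_2Si_3O_12) = 497.742 g/mol; M(FeO) = 71.844 g/mol.
Moles FeO per formula unit = 3 Fe ÷ 1 = 3.0000.
FeO fraction = (3.0000 × 71.844) / 497.742 = 215.532/497.742 = 0.4330.

43.30 wt%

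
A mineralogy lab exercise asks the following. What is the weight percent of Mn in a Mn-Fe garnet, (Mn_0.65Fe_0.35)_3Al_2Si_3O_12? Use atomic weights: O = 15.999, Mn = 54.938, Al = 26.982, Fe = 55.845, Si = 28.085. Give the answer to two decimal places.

M((Mn_0.65Fe_0.35)_3Al_2Si_3O_12) = 495.973 g/mol.
Mn contributes 1.95 × 54.938 = 107.129 g per mole.
107.129/495.973 = 0.2160 → 21.60%.

21.60 mass %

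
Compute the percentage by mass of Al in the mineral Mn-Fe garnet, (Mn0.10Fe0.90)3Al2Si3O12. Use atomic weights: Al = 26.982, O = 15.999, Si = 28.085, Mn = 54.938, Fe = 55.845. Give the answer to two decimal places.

10.85 mass %

Molar mass of (Mn0.10Fe0.90)3Al2Si3O12: 0.30·54.938 + 2.70·55.845 + 2·26.982 + 3·28.085 + 12·15.999 = 497.470 g/mol.
Mass of Al per formula unit: 2 × 26.982 = 53.964 g.
Weight fraction Al = 53.964 / 497.470 = 0.1085.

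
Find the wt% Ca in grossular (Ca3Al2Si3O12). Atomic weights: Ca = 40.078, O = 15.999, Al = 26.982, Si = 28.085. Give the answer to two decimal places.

Formula mass = 3*40.078 + 2*26.982 + 3*28.085 + 12*15.999 = 450.441 g/mol, of which 120.234 g is Ca.
So Ca makes up 120.234/450.441 = 0.2669 of the mass, i.e. 26.69%.

26.69 weight percent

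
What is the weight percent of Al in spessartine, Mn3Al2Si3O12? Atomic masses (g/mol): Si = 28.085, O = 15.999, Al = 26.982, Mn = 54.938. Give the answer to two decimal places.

Formula mass = 3×54.938 + 2×26.982 + 3×28.085 + 12×15.999 = 495.021 g/mol, of which 53.964 g is Al.
So Al makes up 53.964/495.021 = 0.1090 of the mass, i.e. 10.90%.

10.90 mass %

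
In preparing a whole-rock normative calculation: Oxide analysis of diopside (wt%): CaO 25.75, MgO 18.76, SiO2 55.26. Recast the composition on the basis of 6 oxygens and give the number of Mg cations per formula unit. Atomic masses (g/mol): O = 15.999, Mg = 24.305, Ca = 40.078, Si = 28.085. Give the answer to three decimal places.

CaO (M=56.077): mol = 0.45919; Ca = 0.45919, O = 0.45919.
MgO (M=40.304): mol = 0.46546; Mg = 0.46546, O = 0.46546.
SiO2 (M=60.083): mol = 0.91973; Si = 0.91973, O = 1.83946.
ΣO = 2.76411; factor = 6/ΣO = 2.17068.
Mg apfu = 0.46546 × 2.17068 = 1.010.

1.010 Mg apfu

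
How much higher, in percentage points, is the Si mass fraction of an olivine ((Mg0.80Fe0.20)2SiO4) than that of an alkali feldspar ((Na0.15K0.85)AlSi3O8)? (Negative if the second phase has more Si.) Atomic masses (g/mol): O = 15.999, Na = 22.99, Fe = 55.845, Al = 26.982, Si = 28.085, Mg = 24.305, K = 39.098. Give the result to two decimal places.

M((Mg0.80Fe0.20)2SiO4) = 153.307 g/mol, so wt% Si = 28.085/153.307 × 100 = 18.32%.
M((Na0.15K0.85)AlSi3O8) = 275.911 g/mol, so wt% Si = 84.255/275.911 × 100 = 30.54%.
18.32 − 30.54 = -12.22 pp.

-12.22 percentage points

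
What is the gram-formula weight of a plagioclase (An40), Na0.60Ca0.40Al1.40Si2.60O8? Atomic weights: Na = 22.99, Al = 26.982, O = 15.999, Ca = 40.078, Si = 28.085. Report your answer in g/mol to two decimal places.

Na: 0.60 × 22.99 = 13.7940
Ca: 0.40 × 40.078 = 16.0312
Al: 1.40 × 26.982 = 37.7748
Si: 2.60 × 28.085 = 73.0210
O: 8 × 15.999 = 127.9920
Summing the contributions gives the formula mass.

268.61 g/mol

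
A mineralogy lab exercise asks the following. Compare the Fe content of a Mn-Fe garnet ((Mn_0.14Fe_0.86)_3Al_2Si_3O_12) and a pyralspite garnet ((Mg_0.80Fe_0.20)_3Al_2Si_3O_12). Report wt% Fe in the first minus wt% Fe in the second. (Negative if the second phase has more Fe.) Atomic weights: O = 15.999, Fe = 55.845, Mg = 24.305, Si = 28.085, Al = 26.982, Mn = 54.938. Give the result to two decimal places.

21.03 percentage points

First mineral: 144.080 g Fe in 497.361 g formula = 28.97 wt% Fe.
Second mineral: 33.507 g Fe in 422.046 g formula = 7.94 wt% Fe.
28.97% − 7.94% gives a difference of 21.03 percentage points.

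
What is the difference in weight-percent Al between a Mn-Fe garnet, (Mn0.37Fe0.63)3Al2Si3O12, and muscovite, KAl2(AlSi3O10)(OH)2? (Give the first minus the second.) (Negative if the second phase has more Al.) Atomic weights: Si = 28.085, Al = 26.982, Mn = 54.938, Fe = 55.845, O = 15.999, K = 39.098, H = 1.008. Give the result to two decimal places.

First mineral: 53.964 g Al in 496.735 g formula = 10.86 wt% Al.
Second mineral: 80.946 g Al in 398.303 g formula = 20.32 wt% Al.
10.86% − 20.32% gives a difference of -9.46 percentage points.

-9.46 percentage points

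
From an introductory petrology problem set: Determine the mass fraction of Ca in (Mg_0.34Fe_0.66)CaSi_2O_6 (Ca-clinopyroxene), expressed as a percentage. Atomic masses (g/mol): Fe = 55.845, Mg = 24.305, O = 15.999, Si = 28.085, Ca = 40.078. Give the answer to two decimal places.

Molar mass of (Mg_0.34Fe_0.66)CaSi_2O_6: 0.34*24.305 + 0.66*55.845 + 1*40.078 + 2*28.085 + 6*15.999 = 237.363 g/mol.
Mass of Ca per formula unit: 1 × 40.078 = 40.078 g.
Weight fraction Ca = 40.078 / 237.363 = 0.1688.

16.88 weight percent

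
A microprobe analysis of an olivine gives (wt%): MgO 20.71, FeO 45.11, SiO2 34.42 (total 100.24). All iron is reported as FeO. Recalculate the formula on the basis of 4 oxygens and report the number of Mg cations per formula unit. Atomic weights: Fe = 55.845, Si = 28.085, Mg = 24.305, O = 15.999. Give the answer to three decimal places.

20.71 wt% MgO ÷ 40.304 g/mol = 0.51384 mol, giving 0.51384 Mg and 0.51384 O.
45.11 wt% FeO ÷ 71.844 g/mol = 0.62789 mol, giving 0.62789 Fe and 0.62789 O.
34.42 wt% SiO2 ÷ 60.083 g/mol = 0.57287 mol, giving 0.57287 Si and 1.14574 O.
Oxygen sums to 2.28747; scaling by 4/2.28747 = 1.74866 puts the formula on 4 O.
Mg: 0.51384 × 1.74866 = 0.899 atoms per formula unit.

0.899 Mg apfu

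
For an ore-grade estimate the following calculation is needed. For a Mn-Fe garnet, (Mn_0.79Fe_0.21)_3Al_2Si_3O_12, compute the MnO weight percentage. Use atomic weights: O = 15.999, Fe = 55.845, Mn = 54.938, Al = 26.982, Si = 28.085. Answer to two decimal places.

Molar mass of (Mn_0.79Fe_0.21)_3Al_2Si_3O_12 = 2.37×54.938 + 0.63×55.845 + 2×26.982 + 3×28.085 + 12×15.999 = 495.592 g/mol.
Each formula unit contains 2.37 Mn, equivalent to 2.37/1 = 2.3700 mol MnO.
M(MnO) = 1×54.938 + 1×15.999 = 70.937 g/mol.
Mass of MnO per formula unit = 2.3700 × 70.937 = 168.121 g.
MnO wt% = 168.121 / 495.592 × 100 = 33.92%.

33.92 wt%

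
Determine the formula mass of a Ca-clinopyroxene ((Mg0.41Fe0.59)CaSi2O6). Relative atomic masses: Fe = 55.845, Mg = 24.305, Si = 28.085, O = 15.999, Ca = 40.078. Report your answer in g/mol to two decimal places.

M = 0.41*24.305 + 0.59*55.845 + 1*40.078 + 2*28.085 + 6*15.999

235.16 g/mol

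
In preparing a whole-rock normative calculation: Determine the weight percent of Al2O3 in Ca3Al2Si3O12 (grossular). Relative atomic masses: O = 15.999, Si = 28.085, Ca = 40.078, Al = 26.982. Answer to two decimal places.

22.64 wt%

M(Ca3Al2Si3O12) = 450.441 g/mol; M(Al2O3) = 101.961 g/mol.
Moles Al2O3 per formula unit = 2 Al ÷ 2 = 1.0000.
Al2O3 fraction = (1.0000 × 101.961) / 450.441 = 101.961/450.441 = 0.2264.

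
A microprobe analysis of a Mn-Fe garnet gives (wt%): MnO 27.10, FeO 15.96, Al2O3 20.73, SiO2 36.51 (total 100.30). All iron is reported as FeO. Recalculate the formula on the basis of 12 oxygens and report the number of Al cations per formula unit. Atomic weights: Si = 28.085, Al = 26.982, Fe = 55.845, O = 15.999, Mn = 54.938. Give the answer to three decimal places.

MnO (M=70.937): mol = 0.38203; Mn = 0.38203, O = 0.38203.
FeO (M=71.844): mol = 0.22215; Fe = 0.22215, O = 0.22215.
Al2O3 (M=101.961): mol = 0.20331; Al = 0.40662, O = 0.60993.
SiO2 (M=60.083): mol = 0.60766; Si = 0.60766, O = 1.21532.
ΣO = 2.42943; factor = 12/ΣO = 4.93943.
Al apfu = 0.40662 × 4.93943 = 2.008.

2.008 Al apfu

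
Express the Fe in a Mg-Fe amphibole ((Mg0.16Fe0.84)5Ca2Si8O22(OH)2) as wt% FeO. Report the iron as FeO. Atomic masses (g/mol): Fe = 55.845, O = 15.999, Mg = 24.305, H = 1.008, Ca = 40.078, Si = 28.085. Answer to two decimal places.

Molar mass of (Mg0.16Fe0.84)5Ca2Si8O22(OH)2 = 0.80×24.305 + 4.20×55.845 + 2×40.078 + 8×28.085 + 24×15.999 + 2×1.008 = 944.821 g/mol.
Each formula unit contains 4.20 Fe, equivalent to 4.20/1 = 4.2000 mol FeO.
M(FeO) = 1×55.845 + 1×15.999 = 71.844 g/mol.
Mass of FeO per formula unit = 4.2000 × 71.844 = 301.745 g.
FeO wt% = 301.745 / 944.821 × 100 = 31.94%.

31.94 wt%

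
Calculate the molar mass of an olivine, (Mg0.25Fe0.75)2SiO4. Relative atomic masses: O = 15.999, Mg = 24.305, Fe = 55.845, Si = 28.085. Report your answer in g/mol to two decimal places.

188.00 g/mol

The formula mass is the sum 0.50×24.305 + 1.50×55.845 + 1×28.085 + 4×15.999.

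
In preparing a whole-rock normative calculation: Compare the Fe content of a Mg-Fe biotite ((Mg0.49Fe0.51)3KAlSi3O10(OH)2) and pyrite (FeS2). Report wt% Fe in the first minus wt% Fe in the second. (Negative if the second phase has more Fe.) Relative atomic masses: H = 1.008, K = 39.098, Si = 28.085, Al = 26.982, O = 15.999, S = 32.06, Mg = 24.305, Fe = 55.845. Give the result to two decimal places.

-28.20 percentage points

First mineral: 85.443 g Fe in 465.510 g formula = 18.35 wt% Fe.
Second mineral: 55.845 g Fe in 119.965 g formula = 46.55 wt% Fe.
18.35% − 46.55% gives a difference of -28.20 percentage points.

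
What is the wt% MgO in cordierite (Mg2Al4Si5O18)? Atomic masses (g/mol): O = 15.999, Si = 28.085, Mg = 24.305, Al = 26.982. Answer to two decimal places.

13.78 wt%

Molar mass of Mg2Al4Si5O18 = 2×24.305 + 4×26.982 + 5×28.085 + 18×15.999 = 584.945 g/mol.
Each formula unit contains 2 Mg, equivalent to 2/1 = 2.0000 mol MgO.
M(MgO) = 1×24.305 + 1×15.999 = 40.304 g/mol.
Mass of MgO per formula unit = 2.0000 × 40.304 = 80.608 g.
MgO wt% = 80.608 / 584.945 × 100 = 13.78%.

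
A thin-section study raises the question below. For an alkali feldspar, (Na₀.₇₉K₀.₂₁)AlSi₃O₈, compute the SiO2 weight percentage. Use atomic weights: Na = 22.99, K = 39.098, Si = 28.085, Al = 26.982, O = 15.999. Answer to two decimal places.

Molar mass of (Na₀.₇₉K₀.₂₁)AlSi₃O₈ = 0.79*22.99 + 0.21*39.098 + 1*26.982 + 3*28.085 + 8*15.999 = 265.602 g/mol.
Each formula unit contains 3 Si, equivalent to 3/1 = 3.0000 mol SiO2.
M(SiO2) = 1×28.085 + 2×15.999 = 60.083 g/mol.
Mass of SiO2 per formula unit = 3.0000 × 60.083 = 180.249 g.
SiO2 wt% = 180.249 / 265.602 × 100 = 67.86%.

67.86 wt%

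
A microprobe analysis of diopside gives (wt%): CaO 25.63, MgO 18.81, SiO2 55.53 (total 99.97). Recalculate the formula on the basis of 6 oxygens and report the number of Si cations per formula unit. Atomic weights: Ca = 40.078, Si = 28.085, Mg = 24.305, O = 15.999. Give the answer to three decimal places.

25.63 wt% CaO ÷ 56.077 g/mol = 0.45705 mol, giving 0.45705 Ca and 0.45705 O.
18.81 wt% MgO ÷ 40.304 g/mol = 0.46670 mol, giving 0.46670 Mg and 0.46670 O.
55.53 wt% SiO2 ÷ 60.083 g/mol = 0.92422 mol, giving 0.92422 Si and 1.84844 O.
Oxygen sums to 2.77219; scaling by 6/2.77219 = 2.16435 puts the formula on 6 O.
Si: 0.92422 × 2.16435 = 2.000 atoms per formula unit.

2.000 Si apfu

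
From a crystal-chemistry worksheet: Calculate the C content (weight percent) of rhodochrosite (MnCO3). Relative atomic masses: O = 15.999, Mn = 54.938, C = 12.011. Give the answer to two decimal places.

Formula mass = 1×54.938 + 1×12.011 + 3×15.999 = 114.946 g/mol, of which 12.011 g is C.
So C makes up 12.011/114.946 = 0.1045 of the mass, i.e. 10.45%.

10.45 weight percent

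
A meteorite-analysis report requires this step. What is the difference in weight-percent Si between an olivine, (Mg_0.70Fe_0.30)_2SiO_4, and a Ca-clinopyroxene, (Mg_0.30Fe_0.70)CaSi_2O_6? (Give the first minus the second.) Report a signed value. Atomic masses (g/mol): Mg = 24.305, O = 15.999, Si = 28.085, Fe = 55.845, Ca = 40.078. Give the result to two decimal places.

M((Mg_0.70Fe_0.30)_2SiO_4) = 159.615 g/mol, so wt% Si = 28.085/159.615 × 100 = 17.60%.
M((Mg_0.30Fe_0.70)CaSi_2O_6) = 238.625 g/mol, so wt% Si = 56.170/238.625 × 100 = 23.54%.
17.60 − 23.54 = -5.94 pp.

-5.94 percentage points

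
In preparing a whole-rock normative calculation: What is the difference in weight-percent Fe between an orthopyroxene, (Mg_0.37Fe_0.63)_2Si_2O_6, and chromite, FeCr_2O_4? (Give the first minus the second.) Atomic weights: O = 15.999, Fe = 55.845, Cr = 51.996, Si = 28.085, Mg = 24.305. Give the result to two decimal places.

First mineral: 70.365 g Fe in 240.514 g formula = 29.26 wt% Fe.
Second mineral: 55.845 g Fe in 223.833 g formula = 24.95 wt% Fe.
29.26% − 24.95% gives a difference of 4.31 percentage points.

4.31 percentage points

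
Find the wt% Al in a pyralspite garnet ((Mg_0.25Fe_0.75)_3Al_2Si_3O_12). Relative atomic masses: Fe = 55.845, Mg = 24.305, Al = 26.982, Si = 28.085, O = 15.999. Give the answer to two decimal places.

M((Mg_0.25Fe_0.75)_3Al_2Si_3O_12) = 474.087 g/mol.
Al contributes 2 × 26.982 = 53.964 g per mole.
53.964/474.087 = 0.1138 → 11.38%.

11.38 weight percent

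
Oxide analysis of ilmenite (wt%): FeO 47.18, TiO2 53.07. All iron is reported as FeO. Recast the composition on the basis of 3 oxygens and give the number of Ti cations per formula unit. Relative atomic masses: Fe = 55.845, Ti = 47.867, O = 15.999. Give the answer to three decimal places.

1.004 Ti apfu

FeO (M=71.844): mol = 0.65670; Fe = 0.65670, O = 0.65670.
TiO2 (M=79.865): mol = 0.66450; Ti = 0.66450, O = 1.32900.
ΣO = 1.98570; factor = 3/ΣO = 1.51080.
Ti apfu = 0.66450 × 1.51080 = 1.004.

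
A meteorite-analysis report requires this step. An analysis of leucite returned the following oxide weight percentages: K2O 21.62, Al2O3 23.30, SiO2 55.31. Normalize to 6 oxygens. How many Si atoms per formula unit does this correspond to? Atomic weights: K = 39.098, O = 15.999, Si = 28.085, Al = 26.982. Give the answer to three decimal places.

21.62 wt% K2O ÷ 94.195 g/mol = 0.22952 mol, giving 0.45904 K and 0.22952 O.
23.30 wt% Al2O3 ÷ 101.961 g/mol = 0.22852 mol, giving 0.45704 Al and 0.68556 O.
55.31 wt% SiO2 ÷ 60.083 g/mol = 0.92056 mol, giving 0.92056 Si and 1.84112 O.
Oxygen sums to 2.75620; scaling by 6/2.75620 = 2.17691 puts the formula on 6 O.
Si: 0.92056 × 2.17691 = 2.004 atoms per formula unit.

2.004 Si apfu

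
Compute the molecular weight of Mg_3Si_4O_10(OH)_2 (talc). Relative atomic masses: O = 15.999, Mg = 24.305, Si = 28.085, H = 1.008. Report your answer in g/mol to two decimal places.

379.26 g/mol

M = 3*24.305 + 4*28.085 + 12*15.999 + 2*1.008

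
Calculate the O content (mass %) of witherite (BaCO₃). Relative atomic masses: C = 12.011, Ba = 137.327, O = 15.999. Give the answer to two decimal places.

24.32 mass %

Molar mass of BaCO₃: 1*137.327 + 1*12.011 + 3*15.999 = 197.335 g/mol.
Mass of O per formula unit: 3 × 15.999 = 47.997 g.
Weight fraction O = 47.997 / 197.335 = 0.2432.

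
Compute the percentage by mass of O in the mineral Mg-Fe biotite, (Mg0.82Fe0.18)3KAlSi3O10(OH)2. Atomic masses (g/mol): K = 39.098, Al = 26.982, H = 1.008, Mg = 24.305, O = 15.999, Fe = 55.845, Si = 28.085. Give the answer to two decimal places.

44.21 weight percent

Molar mass of (Mg0.82Fe0.18)3KAlSi3O10(OH)2: 2.46×24.305 + 0.54×55.845 + 1×39.098 + 1×26.982 + 3×28.085 + 12×15.999 + 2×1.008 = 434.286 g/mol.
Mass of O per formula unit: 12 × 15.999 = 191.988 g.
Weight fraction O = 191.988 / 434.286 = 0.4421.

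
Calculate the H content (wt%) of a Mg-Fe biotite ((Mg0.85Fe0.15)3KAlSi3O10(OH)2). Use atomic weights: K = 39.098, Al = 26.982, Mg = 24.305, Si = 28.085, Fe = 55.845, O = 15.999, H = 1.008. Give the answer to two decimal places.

Formula mass = 2.55·24.305 + 0.45·55.845 + 1·39.098 + 1·26.982 + 3·28.085 + 12·15.999 + 2·1.008 = 431.447 g/mol, of which 2.016 g is H.
So H makes up 2.016/431.447 = 0.0047 of the mass, i.e. 0.47%.

0.47 wt%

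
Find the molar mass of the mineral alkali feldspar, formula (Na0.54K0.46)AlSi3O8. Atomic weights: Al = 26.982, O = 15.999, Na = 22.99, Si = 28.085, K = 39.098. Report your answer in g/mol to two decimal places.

M = 0.54·22.99 + 0.46·39.098 + 1·26.982 + 3·28.085 + 8·15.999

269.63 g/mol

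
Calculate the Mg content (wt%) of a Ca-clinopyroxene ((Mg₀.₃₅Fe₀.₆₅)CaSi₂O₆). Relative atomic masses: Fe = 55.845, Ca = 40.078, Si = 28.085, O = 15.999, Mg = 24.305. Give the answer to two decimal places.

3.59 wt%

Formula mass = 0.35*24.305 + 0.65*55.845 + 1*40.078 + 2*28.085 + 6*15.999 = 237.048 g/mol, of which 8.507 g is Mg.
So Mg makes up 8.507/237.048 = 0.0359 of the mass, i.e. 3.59%.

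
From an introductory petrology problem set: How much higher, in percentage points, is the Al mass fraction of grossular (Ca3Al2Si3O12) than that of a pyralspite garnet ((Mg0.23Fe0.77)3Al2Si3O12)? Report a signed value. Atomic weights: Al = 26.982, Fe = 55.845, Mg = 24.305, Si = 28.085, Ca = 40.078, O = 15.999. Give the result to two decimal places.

M(Ca3Al2Si3O12) = 450.441 g/mol, so wt% Al = 53.964/450.441 × 100 = 11.98%.
M((Mg0.23Fe0.77)3Al2Si3O12) = 475.979 g/mol, so wt% Al = 53.964/475.979 × 100 = 11.34%.
11.98 − 11.34 = 0.64 pp.

0.64 percentage points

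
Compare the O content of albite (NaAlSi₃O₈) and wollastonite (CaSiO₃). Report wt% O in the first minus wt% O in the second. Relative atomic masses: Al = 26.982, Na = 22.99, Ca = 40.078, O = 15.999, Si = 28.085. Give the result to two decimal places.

7.49 percentage points

O in NaAlSi₃O₈: molar mass 262.219 g/mol; 8×15.999 = 127.992 g → 48.81 wt%.
O in CaSiO₃: molar mass 116.160 g/mol; 3×15.999 = 47.997 g → 41.32 wt%.
Difference = 48.81 − 41.32 = 7.49 percentage points.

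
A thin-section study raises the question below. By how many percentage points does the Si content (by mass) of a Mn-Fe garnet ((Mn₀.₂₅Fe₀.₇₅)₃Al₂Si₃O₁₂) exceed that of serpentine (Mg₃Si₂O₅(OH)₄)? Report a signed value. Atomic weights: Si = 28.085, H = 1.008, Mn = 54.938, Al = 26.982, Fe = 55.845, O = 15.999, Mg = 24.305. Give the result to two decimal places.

Si in (Mn₀.₂₅Fe₀.₇₅)₃Al₂Si₃O₁₂: molar mass 497.062 g/mol; 3×28.085 = 84.255 g → 16.95 wt%.
Si in Mg₃Si₂O₅(OH)₄: molar mass 277.108 g/mol; 2×28.085 = 56.170 g → 20.27 wt%.
Difference = 16.95 − 20.27 = -3.32 percentage points.

-3.32 percentage points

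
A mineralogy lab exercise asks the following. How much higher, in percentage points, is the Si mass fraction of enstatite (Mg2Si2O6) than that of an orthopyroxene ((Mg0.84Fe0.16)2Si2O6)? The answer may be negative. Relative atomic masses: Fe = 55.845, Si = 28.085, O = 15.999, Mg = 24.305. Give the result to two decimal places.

M(Mg2Si2O6) = 200.774 g/mol, so wt% Si = 56.170/200.774 × 100 = 27.98%.
M((Mg0.84Fe0.16)2Si2O6) = 210.867 g/mol, so wt% Si = 56.170/210.867 × 100 = 26.64%.
27.98 − 26.64 = 1.34 pp.

1.34 percentage points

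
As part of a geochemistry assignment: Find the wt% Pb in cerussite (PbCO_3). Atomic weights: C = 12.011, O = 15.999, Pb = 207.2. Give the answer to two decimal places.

77.54 wt%

Molar mass of PbCO_3: 1×207.2 + 1×12.011 + 3×15.999 = 267.208 g/mol.
Mass of Pb per formula unit: 1 × 207.2 = 207.200 g.
Weight fraction Pb = 207.200 / 267.208 = 0.7754.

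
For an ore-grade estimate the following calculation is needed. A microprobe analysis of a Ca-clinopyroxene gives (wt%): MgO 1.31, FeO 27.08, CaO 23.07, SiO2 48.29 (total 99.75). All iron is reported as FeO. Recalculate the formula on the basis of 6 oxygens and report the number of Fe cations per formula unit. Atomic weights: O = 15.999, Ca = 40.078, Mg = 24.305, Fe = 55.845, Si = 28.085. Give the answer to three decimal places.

1.31 wt% MgO ÷ 40.304 g/mol = 0.03250 mol, giving 0.03250 Mg and 0.03250 O.
27.08 wt% FeO ÷ 71.844 g/mol = 0.37693 mol, giving 0.37693 Fe and 0.37693 O.
23.07 wt% CaO ÷ 56.077 g/mol = 0.41140 mol, giving 0.41140 Ca and 0.41140 O.
48.29 wt% SiO2 ÷ 60.083 g/mol = 0.80372 mol, giving 0.80372 Si and 1.60744 O.
Oxygen sums to 2.42827; scaling by 6/2.42827 = 2.47089 puts the formula on 6 O.
Fe: 0.37693 × 2.47089 = 0.931 atoms per formula unit.

0.931 Fe apfu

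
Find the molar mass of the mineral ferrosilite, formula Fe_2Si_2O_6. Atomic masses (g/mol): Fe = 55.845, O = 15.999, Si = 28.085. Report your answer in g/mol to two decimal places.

The formula mass is the sum 2·55.845 + 2·28.085 + 6·15.999.

263.85 g/mol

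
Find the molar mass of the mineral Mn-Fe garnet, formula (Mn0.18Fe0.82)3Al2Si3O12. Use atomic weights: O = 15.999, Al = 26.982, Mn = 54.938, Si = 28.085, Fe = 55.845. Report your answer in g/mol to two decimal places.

497.25 g/mol

The formula mass is the sum 0.54×54.938 + 2.46×55.845 + 2×26.982 + 3×28.085 + 12×15.999.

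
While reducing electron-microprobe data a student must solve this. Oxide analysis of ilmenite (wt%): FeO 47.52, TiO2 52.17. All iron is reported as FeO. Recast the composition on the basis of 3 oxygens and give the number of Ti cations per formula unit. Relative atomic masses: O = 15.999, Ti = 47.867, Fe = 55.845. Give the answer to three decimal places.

47.52 wt% FeO ÷ 71.844 g/mol = 0.66143 mol, giving 0.66143 Fe and 0.66143 O.
52.17 wt% TiO2 ÷ 79.865 g/mol = 0.65323 mol, giving 0.65323 Ti and 1.30646 O.
Oxygen sums to 1.96789; scaling by 3/1.96789 = 1.52448 puts the formula on 3 O.
Ti: 0.65323 × 1.52448 = 0.996 atoms per formula unit.

0.996 Ti apfu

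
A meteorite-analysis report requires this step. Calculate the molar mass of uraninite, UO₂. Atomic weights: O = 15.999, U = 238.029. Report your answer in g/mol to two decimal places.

270.03 g/mol

M = 1*238.029 + 2*15.999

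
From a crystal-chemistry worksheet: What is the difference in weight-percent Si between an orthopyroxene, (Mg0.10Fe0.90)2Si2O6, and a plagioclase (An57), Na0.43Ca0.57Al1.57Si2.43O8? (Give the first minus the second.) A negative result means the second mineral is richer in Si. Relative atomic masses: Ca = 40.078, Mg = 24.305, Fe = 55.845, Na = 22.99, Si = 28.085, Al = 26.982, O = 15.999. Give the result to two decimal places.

Si in (Mg0.10Fe0.90)2Si2O6: molar mass 257.546 g/mol; 2×28.085 = 56.170 g → 21.81 wt%.
Si in Na0.43Ca0.57Al1.57Si2.43O8: molar mass 271.330 g/mol; 2.43×28.085 = 68.247 g → 25.15 wt%.
Difference = 21.81 − 25.15 = -3.34 percentage points.

-3.34 percentage points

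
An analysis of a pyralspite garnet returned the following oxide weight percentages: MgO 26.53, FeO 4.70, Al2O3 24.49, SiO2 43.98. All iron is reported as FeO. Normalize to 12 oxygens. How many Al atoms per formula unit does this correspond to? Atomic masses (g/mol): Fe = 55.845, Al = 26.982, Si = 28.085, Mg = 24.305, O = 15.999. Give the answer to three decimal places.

1.982 Al apfu

MgO (M=40.304): mol = 0.65825; Mg = 0.65825, O = 0.65825.
FeO (M=71.844): mol = 0.06542; Fe = 0.06542, O = 0.06542.
Al2O3 (M=101.961): mol = 0.24019; Al = 0.48038, O = 0.72057.
SiO2 (M=60.083): mol = 0.73199; Si = 0.73199, O = 1.46398.
ΣO = 2.90822; factor = 12/ΣO = 4.12624.
Al apfu = 0.48038 × 4.12624 = 1.982.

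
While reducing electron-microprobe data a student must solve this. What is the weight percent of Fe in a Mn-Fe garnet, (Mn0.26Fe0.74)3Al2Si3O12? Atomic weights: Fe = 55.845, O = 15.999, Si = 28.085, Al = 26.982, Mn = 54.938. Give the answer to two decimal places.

24.94 mass %

Molar mass of (Mn0.26Fe0.74)3Al2Si3O12: 0.78*54.938 + 2.22*55.845 + 2*26.982 + 3*28.085 + 12*15.999 = 497.035 g/mol.
Mass of Fe per formula unit: 2.22 × 55.845 = 123.976 g.
Weight fraction Fe = 123.976 / 497.035 = 0.2494.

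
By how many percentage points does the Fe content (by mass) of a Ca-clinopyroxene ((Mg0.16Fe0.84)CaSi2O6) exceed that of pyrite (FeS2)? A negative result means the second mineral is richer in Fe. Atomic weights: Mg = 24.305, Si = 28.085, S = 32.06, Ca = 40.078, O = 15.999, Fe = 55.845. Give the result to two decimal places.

First mineral: 46.910 g Fe in 243.041 g formula = 19.30 wt% Fe.
Second mineral: 55.845 g Fe in 119.965 g formula = 46.55 wt% Fe.
19.30% − 46.55% gives a difference of -27.25 percentage points.

-27.25 percentage points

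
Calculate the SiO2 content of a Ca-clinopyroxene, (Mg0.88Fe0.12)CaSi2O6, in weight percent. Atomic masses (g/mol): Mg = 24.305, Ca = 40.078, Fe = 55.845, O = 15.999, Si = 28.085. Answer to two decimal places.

54.54 wt%

Formula mass = 220.332 g/mol.
2 Si → 2.0000 mol SiO2 per formula unit; M(SiO2) = 60.083, so SiO2 mass = 120.166 g.
120.166/220.332 × 100 = 54.54 wt%.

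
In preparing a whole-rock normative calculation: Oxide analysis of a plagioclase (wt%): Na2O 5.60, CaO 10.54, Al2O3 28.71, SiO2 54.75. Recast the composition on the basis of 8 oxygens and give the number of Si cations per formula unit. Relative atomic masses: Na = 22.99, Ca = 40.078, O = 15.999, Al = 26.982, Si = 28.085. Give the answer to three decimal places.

2.475 Si apfu

5.60 wt% Na2O ÷ 61.979 g/mol = 0.09035 mol, giving 0.18070 Na and 0.09035 O.
10.54 wt% CaO ÷ 56.077 g/mol = 0.18796 mol, giving 0.18796 Ca and 0.18796 O.
28.71 wt% Al2O3 ÷ 101.961 g/mol = 0.28158 mol, giving 0.56316 Al and 0.84474 O.
54.75 wt% SiO2 ÷ 60.083 g/mol = 0.91124 mol, giving 0.91124 Si and 1.82248 O.
Oxygen sums to 2.94553; scaling by 8/2.94553 = 2.71598 puts the formula on 8 O.
Si: 0.91124 × 2.71598 = 2.475 atoms per formula unit.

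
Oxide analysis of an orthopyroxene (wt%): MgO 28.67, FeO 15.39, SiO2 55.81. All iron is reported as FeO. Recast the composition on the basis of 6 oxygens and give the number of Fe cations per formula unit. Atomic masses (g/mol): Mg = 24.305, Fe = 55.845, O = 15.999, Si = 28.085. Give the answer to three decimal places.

MgO (M=40.304): mol = 0.71134; Mg = 0.71134, O = 0.71134.
FeO (M=71.844): mol = 0.21421; Fe = 0.21421, O = 0.21421.
SiO2 (M=60.083): mol = 0.92888; Si = 0.92888, O = 1.85776.
ΣO = 2.78331; factor = 6/ΣO = 2.15571.
Fe apfu = 0.21421 × 2.15571 = 0.462.

0.462 Fe apfu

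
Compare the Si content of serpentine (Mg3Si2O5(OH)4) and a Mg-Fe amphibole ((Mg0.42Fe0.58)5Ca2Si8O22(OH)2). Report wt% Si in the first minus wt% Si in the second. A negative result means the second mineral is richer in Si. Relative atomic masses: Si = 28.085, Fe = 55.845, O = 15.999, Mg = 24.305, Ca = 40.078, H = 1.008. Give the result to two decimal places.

Si in Mg3Si2O5(OH)4: molar mass 277.108 g/mol; 2×28.085 = 56.170 g → 20.27 wt%.
Si in (Mg0.42Fe0.58)5Ca2Si8O22(OH)2: molar mass 903.819 g/mol; 8×28.085 = 224.680 g → 24.86 wt%.
Difference = 20.27 − 24.86 = -4.59 percentage points.

-4.59 percentage points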